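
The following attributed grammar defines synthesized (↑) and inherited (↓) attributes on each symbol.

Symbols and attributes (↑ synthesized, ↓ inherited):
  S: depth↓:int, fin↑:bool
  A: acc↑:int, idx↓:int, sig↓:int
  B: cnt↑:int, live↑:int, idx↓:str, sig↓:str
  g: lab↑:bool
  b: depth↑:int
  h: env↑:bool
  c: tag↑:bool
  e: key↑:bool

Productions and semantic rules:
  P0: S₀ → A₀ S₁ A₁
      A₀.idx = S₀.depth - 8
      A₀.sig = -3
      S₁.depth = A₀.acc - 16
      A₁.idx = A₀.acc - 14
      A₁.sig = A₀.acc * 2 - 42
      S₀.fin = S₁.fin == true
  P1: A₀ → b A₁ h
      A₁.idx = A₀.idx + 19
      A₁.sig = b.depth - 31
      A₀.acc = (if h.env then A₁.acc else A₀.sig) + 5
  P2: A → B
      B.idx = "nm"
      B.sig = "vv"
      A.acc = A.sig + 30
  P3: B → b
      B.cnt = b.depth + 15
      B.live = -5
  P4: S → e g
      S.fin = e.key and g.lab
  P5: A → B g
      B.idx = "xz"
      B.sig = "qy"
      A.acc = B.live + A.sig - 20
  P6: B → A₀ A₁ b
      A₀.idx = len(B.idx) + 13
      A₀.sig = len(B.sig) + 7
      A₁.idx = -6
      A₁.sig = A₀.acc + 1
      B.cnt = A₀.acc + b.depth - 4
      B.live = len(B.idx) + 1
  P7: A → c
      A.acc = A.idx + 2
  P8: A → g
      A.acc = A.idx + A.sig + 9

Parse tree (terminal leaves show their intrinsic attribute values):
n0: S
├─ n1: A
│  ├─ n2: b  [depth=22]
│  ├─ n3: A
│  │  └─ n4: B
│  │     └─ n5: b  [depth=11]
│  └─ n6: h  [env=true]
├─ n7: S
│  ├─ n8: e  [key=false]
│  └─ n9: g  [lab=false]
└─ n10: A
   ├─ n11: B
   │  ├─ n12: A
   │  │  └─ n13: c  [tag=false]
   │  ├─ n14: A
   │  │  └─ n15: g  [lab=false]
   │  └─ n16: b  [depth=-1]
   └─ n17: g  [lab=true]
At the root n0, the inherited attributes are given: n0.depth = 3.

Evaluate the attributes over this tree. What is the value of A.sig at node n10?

1. n0.depth = 3  [given at root]
2. n1.idx = -5  [S₀.depth - 8]
3. n1.sig = -3  [-3]
4. n2.depth = 22  [terminal]
5. n3.idx = 14  [A₀.idx + 19]
6. n3.sig = -9  [b.depth - 31]
7. n4.idx = "nm"  ["nm"]
8. n4.sig = "vv"  ["vv"]
9. n5.depth = 11  [terminal]
10. n4.cnt = 26  [b.depth + 15]
11. n4.live = -5  [-5]
12. n3.acc = 21  [A.sig + 30]
13. n6.env = true  [terminal]
14. n1.acc = 26  [(if h.env then A₁.acc else A₀.sig) + 5]
15. n7.depth = 10  [A₀.acc - 16]
16. n8.key = false  [terminal]
17. n9.lab = false  [terminal]
18. n7.fin = false  [e.key and g.lab]
19. n10.idx = 12  [A₀.acc - 14]
20. n10.sig = 10  [A₀.acc * 2 - 42]
21. n11.idx = "xz"  ["xz"]
22. n11.sig = "qy"  ["qy"]
23. n12.idx = 15  [len(B.idx) + 13]
24. n12.sig = 9  [len(B.sig) + 7]
25. n13.tag = false  [terminal]
26. n12.acc = 17  [A.idx + 2]
27. n14.idx = -6  [-6]
28. n14.sig = 18  [A₀.acc + 1]
29. n15.lab = false  [terminal]
30. n14.acc = 21  [A.idx + A.sig + 9]
31. n16.depth = -1  [terminal]
32. n11.cnt = 12  [A₀.acc + b.depth - 4]
33. n11.live = 3  [len(B.idx) + 1]
34. n17.lab = true  [terminal]
35. n10.acc = -7  [B.live + A.sig - 20]
36. n0.fin = false  [S₁.fin == true]

10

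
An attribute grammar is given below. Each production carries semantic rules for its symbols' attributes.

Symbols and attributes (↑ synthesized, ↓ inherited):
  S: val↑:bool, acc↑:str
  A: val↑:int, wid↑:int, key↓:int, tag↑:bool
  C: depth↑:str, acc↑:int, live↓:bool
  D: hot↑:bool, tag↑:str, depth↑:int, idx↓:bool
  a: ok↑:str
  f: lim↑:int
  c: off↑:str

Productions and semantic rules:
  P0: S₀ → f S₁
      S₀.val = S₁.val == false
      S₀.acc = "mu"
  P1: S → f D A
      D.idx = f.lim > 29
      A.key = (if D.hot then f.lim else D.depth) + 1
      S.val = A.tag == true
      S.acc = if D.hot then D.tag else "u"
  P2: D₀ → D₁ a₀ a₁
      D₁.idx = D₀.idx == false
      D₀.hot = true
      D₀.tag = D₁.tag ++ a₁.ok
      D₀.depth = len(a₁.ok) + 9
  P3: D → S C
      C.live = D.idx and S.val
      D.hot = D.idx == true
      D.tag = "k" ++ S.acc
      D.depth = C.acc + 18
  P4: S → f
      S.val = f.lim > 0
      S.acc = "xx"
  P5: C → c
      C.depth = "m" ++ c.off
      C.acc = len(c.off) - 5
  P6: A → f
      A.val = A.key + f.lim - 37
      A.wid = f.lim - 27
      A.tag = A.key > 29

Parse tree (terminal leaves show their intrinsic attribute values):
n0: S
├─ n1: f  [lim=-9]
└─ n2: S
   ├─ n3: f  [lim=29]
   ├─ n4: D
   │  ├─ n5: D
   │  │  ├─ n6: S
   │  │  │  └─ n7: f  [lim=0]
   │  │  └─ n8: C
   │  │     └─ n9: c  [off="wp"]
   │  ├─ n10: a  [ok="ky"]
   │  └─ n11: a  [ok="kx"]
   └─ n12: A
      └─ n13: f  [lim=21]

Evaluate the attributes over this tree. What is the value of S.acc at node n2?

1. n1.lim = -9  [terminal]
2. n3.lim = 29  [terminal]
3. n4.idx = false  [f.lim > 29]
4. n5.idx = true  [D₀.idx == false]
5. n7.lim = 0  [terminal]
6. n6.val = false  [f.lim > 0]
7. n6.acc = "xx"  ["xx"]
8. n8.live = false  [D.idx and S.val]
9. n9.off = "wp"  [terminal]
10. n8.depth = "mwp"  ["m" ++ c.off]
11. n8.acc = -3  [len(c.off) - 5]
12. n5.hot = true  [D.idx == true]
13. n5.tag = "kxx"  ["k" ++ S.acc]
14. n5.depth = 15  [C.acc + 18]
15. n10.ok = "ky"  [terminal]
16. n11.ok = "kx"  [terminal]
17. n4.hot = true  [true]
18. n4.tag = "kxxkx"  [D₁.tag ++ a₁.ok]
19. n4.depth = 11  [len(a₁.ok) + 9]
20. n12.key = 30  [(if D.hot then f.lim else D.depth) + 1]
21. n13.lim = 21  [terminal]
22. n12.val = 14  [A.key + f.lim - 37]
23. n12.wid = -6  [f.lim - 27]
24. n12.tag = true  [A.key > 29]
25. n2.val = true  [A.tag == true]
26. n2.acc = "kxxkx"  [if D.hot then D.tag else "u"]
27. n0.val = false  [S₁.val == false]
28. n0.acc = "mu"  ["mu"]

"kxxkx"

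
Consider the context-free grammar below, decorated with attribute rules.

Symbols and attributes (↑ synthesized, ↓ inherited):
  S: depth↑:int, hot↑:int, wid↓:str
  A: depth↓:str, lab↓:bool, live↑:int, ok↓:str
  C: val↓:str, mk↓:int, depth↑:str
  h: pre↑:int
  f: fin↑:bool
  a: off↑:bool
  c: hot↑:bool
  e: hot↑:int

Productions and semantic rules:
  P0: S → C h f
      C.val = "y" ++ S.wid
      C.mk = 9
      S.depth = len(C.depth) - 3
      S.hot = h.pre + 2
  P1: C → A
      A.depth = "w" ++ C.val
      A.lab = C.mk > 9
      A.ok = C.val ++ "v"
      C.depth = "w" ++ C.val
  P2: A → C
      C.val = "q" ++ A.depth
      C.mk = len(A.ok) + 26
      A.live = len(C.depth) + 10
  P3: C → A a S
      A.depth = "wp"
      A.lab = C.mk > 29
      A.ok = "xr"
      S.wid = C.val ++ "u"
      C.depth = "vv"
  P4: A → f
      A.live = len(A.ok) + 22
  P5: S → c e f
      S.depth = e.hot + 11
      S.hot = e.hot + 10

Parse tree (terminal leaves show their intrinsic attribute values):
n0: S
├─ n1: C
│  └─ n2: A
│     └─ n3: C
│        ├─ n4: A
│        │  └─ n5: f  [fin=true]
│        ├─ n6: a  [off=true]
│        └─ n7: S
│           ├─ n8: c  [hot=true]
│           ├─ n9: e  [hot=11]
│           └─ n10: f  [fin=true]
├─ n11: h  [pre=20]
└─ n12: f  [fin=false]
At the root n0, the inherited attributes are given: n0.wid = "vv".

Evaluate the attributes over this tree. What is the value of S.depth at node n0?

1

1. n0.wid = "vv"  [given at root]
2. n1.val = "yvv"  ["y" ++ S.wid]
3. n1.mk = 9  [9]
4. n2.depth = "wyvv"  ["w" ++ C.val]
5. n2.lab = false  [C.mk > 9]
6. n2.ok = "yvvv"  [C.val ++ "v"]
7. n3.val = "qwyvv"  ["q" ++ A.depth]
8. n3.mk = 30  [len(A.ok) + 26]
9. n4.depth = "wp"  ["wp"]
10. n4.lab = true  [C.mk > 29]
11. n4.ok = "xr"  ["xr"]
12. n5.fin = true  [terminal]
13. n4.live = 24  [len(A.ok) + 22]
14. n6.off = true  [terminal]
15. n7.wid = "qwyvvu"  [C.val ++ "u"]
16. n8.hot = true  [terminal]
17. n9.hot = 11  [terminal]
18. n10.fin = true  [terminal]
19. n7.depth = 22  [e.hot + 11]
20. n7.hot = 21  [e.hot + 10]
21. n3.depth = "vv"  ["vv"]
22. n2.live = 12  [len(C.depth) + 10]
23. n1.depth = "wyvv"  ["w" ++ C.val]
24. n11.pre = 20  [terminal]
25. n12.fin = false  [terminal]
26. n0.depth = 1  [len(C.depth) - 3]
27. n0.hot = 22  [h.pre + 2]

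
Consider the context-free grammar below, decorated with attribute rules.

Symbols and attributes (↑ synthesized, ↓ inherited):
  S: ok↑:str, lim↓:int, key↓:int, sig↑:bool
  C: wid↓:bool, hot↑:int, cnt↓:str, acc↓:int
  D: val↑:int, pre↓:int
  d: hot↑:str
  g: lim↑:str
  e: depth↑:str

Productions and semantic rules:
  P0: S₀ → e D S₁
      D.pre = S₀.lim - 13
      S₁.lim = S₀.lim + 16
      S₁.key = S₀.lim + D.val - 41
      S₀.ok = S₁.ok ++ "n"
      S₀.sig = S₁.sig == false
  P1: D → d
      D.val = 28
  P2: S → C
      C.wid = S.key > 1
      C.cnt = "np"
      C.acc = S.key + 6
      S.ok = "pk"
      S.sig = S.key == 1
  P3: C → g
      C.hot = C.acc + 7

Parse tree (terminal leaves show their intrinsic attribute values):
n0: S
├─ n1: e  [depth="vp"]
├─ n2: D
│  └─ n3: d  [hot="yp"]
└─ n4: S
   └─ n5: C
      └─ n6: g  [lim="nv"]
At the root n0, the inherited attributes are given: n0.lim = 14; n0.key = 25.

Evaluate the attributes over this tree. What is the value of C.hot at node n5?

1. n0.lim = 14  [given at root]
2. n0.key = 25  [given at root]
3. n1.depth = "vp"  [terminal]
4. n2.pre = 1  [S₀.lim - 13]
5. n3.hot = "yp"  [terminal]
6. n2.val = 28  [28]
7. n4.lim = 30  [S₀.lim + 16]
8. n4.key = 1  [S₀.lim + D.val - 41]
9. n5.wid = false  [S.key > 1]
10. n5.cnt = "np"  ["np"]
11. n5.acc = 7  [S.key + 6]
12. n6.lim = "nv"  [terminal]
13. n5.hot = 14  [C.acc + 7]
14. n4.ok = "pk"  ["pk"]
15. n4.sig = true  [S.key == 1]
16. n0.ok = "pkn"  [S₁.ok ++ "n"]
17. n0.sig = false  [S₁.sig == false]

14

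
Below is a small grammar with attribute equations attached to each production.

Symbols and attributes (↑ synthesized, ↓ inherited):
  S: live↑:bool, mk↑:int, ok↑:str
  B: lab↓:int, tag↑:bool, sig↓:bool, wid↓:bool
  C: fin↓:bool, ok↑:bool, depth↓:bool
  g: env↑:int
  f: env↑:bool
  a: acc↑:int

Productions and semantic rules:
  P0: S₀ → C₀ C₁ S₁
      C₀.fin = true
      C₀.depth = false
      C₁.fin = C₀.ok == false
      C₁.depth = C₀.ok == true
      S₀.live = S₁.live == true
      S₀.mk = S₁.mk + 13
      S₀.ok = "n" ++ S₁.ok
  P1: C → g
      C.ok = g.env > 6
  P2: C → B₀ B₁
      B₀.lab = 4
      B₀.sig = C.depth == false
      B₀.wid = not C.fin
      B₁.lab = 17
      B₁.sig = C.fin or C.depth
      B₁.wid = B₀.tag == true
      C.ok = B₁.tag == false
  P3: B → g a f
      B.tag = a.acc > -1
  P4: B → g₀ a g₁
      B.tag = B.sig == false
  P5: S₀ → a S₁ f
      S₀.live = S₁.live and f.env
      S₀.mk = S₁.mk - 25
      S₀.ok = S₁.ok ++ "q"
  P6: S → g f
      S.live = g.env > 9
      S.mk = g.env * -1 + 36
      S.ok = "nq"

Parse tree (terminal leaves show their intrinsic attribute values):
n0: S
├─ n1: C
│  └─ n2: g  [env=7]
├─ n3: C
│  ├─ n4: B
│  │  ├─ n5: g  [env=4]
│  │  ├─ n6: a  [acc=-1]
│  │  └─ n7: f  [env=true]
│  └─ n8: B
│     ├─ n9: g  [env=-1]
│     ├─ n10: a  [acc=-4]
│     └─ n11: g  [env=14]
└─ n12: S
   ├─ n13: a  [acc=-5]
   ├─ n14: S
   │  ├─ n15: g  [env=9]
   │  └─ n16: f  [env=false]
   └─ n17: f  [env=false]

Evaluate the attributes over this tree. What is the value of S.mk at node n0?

1. n1.fin = true  [true]
2. n1.depth = false  [false]
3. n2.env = 7  [terminal]
4. n1.ok = true  [g.env > 6]
5. n3.fin = false  [C₀.ok == false]
6. n3.depth = true  [C₀.ok == true]
7. n4.lab = 4  [4]
8. n4.sig = false  [C.depth == false]
9. n4.wid = true  [not C.fin]
10. n5.env = 4  [terminal]
11. n6.acc = -1  [terminal]
12. n7.env = true  [terminal]
13. n4.tag = false  [a.acc > -1]
14. n8.lab = 17  [17]
15. n8.sig = true  [C.fin or C.depth]
16. n8.wid = false  [B₀.tag == true]
17. n9.env = -1  [terminal]
18. n10.acc = -4  [terminal]
19. n11.env = 14  [terminal]
20. n8.tag = false  [B.sig == false]
21. n3.ok = true  [B₁.tag == false]
22. n13.acc = -5  [terminal]
23. n15.env = 9  [terminal]
24. n16.env = false  [terminal]
25. n14.live = false  [g.env > 9]
26. n14.mk = 27  [g.env * -1 + 36]
27. n14.ok = "nq"  ["nq"]
28. n17.env = false  [terminal]
29. n12.live = false  [S₁.live and f.env]
30. n12.mk = 2  [S₁.mk - 25]
31. n12.ok = "nqq"  [S₁.ok ++ "q"]
32. n0.live = false  [S₁.live == true]
33. n0.mk = 15  [S₁.mk + 13]
34. n0.ok = "nnqq"  ["n" ++ S₁.ok]

15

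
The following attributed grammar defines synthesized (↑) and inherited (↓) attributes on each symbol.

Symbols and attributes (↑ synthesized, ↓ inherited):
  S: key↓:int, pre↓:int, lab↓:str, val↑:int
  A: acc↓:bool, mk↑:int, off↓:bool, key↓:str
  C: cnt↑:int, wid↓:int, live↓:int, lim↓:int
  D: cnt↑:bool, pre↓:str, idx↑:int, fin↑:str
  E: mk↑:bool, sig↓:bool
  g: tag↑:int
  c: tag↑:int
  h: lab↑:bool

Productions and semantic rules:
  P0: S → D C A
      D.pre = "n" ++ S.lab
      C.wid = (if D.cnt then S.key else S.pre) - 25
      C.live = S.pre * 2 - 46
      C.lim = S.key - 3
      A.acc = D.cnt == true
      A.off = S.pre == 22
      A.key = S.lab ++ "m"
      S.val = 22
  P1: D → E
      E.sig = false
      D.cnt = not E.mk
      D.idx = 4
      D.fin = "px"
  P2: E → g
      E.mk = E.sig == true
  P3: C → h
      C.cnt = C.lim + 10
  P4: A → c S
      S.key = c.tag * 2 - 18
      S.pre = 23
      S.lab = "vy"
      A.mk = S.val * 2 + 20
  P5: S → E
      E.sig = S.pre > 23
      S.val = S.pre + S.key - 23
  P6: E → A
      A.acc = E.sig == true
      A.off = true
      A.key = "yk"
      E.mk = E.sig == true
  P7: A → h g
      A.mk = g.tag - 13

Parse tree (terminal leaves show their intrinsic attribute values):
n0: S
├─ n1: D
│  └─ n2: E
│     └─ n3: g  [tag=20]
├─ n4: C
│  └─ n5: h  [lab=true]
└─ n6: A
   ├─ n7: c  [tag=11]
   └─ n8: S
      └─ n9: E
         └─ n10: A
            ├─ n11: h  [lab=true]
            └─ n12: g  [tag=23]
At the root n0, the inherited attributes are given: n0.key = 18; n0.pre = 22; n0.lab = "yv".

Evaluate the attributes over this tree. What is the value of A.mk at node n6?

28

1. n0.key = 18  [given at root]
2. n0.pre = 22  [given at root]
3. n0.lab = "yv"  [given at root]
4. n1.pre = "nyv"  ["n" ++ S.lab]
5. n2.sig = false  [false]
6. n3.tag = 20  [terminal]
7. n2.mk = false  [E.sig == true]
8. n1.cnt = true  [not E.mk]
9. n1.idx = 4  [4]
10. n1.fin = "px"  ["px"]
11. n4.wid = -7  [(if D.cnt then S.key else S.pre) - 25]
12. n4.live = -2  [S.pre * 2 - 46]
13. n4.lim = 15  [S.key - 3]
14. n5.lab = true  [terminal]
15. n4.cnt = 25  [C.lim + 10]
16. n6.acc = true  [D.cnt == true]
17. n6.off = true  [S.pre == 22]
18. n6.key = "yvm"  [S.lab ++ "m"]
19. n7.tag = 11  [terminal]
20. n8.key = 4  [c.tag * 2 - 18]
21. n8.pre = 23  [23]
22. n8.lab = "vy"  ["vy"]
23. n9.sig = false  [S.pre > 23]
24. n10.acc = false  [E.sig == true]
25. n10.off = true  [true]
26. n10.key = "yk"  ["yk"]
27. n11.lab = true  [terminal]
28. n12.tag = 23  [terminal]
29. n10.mk = 10  [g.tag - 13]
30. n9.mk = false  [E.sig == true]
31. n8.val = 4  [S.pre + S.key - 23]
32. n6.mk = 28  [S.val * 2 + 20]
33. n0.val = 22  [22]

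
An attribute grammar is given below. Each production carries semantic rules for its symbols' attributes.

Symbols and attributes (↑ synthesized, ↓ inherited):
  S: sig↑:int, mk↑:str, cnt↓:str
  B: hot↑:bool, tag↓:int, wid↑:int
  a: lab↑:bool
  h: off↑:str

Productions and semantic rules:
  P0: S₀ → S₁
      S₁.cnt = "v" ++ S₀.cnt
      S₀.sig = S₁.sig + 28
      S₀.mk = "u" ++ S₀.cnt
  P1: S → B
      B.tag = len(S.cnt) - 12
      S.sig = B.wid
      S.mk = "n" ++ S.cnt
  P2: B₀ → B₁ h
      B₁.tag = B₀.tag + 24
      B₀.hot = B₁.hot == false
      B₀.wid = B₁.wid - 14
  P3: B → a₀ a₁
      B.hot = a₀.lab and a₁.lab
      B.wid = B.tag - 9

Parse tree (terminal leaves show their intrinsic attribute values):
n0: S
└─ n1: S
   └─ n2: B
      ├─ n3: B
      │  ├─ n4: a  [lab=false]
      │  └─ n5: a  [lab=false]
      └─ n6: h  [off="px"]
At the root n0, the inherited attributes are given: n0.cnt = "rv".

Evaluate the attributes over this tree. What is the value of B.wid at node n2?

-8

1. n0.cnt = "rv"  [given at root]
2. n1.cnt = "vrv"  ["v" ++ S₀.cnt]
3. n2.tag = -9  [len(S.cnt) - 12]
4. n3.tag = 15  [B₀.tag + 24]
5. n4.lab = false  [terminal]
6. n5.lab = false  [terminal]
7. n3.hot = false  [a₀.lab and a₁.lab]
8. n3.wid = 6  [B.tag - 9]
9. n6.off = "px"  [terminal]
10. n2.hot = true  [B₁.hot == false]
11. n2.wid = -8  [B₁.wid - 14]
12. n1.sig = -8  [B.wid]
13. n1.mk = "nvrv"  ["n" ++ S.cnt]
14. n0.sig = 20  [S₁.sig + 28]
15. n0.mk = "urv"  ["u" ++ S₀.cnt]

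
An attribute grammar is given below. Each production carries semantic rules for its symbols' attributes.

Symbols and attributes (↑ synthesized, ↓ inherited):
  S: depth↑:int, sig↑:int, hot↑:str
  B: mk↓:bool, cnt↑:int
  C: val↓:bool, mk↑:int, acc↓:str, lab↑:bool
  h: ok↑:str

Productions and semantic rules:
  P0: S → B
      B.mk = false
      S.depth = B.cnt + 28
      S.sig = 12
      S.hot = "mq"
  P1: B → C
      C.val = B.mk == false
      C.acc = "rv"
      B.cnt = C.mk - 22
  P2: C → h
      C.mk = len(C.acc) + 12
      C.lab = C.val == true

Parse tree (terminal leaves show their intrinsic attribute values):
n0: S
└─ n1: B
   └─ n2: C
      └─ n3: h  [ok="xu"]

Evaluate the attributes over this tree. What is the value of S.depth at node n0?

20

1. n1.mk = false  [false]
2. n2.val = true  [B.mk == false]
3. n2.acc = "rv"  ["rv"]
4. n3.ok = "xu"  [terminal]
5. n2.mk = 14  [len(C.acc) + 12]
6. n2.lab = true  [C.val == true]
7. n1.cnt = -8  [C.mk - 22]
8. n0.depth = 20  [B.cnt + 28]
9. n0.sig = 12  [12]
10. n0.hot = "mq"  ["mq"]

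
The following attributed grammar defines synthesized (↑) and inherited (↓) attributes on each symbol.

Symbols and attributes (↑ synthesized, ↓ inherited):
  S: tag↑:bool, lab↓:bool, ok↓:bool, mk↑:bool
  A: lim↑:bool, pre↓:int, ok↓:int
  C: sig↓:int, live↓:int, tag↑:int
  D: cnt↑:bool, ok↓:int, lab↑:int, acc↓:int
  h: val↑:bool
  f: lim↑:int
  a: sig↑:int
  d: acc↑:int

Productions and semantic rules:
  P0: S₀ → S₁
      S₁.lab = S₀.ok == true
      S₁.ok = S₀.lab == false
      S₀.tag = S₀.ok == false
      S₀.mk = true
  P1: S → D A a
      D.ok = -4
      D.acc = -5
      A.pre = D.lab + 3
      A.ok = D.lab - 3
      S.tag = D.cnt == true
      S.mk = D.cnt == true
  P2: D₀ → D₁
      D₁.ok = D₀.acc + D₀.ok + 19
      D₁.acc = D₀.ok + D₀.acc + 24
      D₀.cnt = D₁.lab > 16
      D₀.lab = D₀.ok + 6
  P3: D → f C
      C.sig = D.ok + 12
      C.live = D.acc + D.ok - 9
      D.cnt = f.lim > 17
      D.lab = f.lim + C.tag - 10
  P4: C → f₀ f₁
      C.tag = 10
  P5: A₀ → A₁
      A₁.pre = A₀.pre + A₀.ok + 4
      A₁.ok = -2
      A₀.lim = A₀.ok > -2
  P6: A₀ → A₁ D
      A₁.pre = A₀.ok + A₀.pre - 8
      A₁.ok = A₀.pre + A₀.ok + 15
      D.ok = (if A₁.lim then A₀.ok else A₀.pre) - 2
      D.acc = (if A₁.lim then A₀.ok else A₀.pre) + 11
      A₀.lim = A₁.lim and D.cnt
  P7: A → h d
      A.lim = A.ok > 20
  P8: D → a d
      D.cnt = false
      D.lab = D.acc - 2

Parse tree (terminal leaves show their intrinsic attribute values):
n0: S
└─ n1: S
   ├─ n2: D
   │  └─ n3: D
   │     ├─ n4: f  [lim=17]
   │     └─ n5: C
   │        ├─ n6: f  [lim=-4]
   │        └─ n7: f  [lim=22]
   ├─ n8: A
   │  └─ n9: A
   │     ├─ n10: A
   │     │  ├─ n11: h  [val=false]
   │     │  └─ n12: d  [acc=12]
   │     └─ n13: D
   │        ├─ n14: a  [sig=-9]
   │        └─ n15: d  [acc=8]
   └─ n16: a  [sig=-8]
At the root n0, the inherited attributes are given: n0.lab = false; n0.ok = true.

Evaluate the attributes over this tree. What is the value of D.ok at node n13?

1. n0.lab = false  [given at root]
2. n0.ok = true  [given at root]
3. n1.lab = true  [S₀.ok == true]
4. n1.ok = true  [S₀.lab == false]
5. n2.ok = -4  [-4]
6. n2.acc = -5  [-5]
7. n3.ok = 10  [D₀.acc + D₀.ok + 19]
8. n3.acc = 15  [D₀.ok + D₀.acc + 24]
9. n4.lim = 17  [terminal]
10. n5.sig = 22  [D.ok + 12]
11. n5.live = 16  [D.acc + D.ok - 9]
12. n6.lim = -4  [terminal]
13. n7.lim = 22  [terminal]
14. n5.tag = 10  [10]
15. n3.cnt = false  [f.lim > 17]
16. n3.lab = 17  [f.lim + C.tag - 10]
17. n2.cnt = true  [D₁.lab > 16]
18. n2.lab = 2  [D₀.ok + 6]
19. n8.pre = 5  [D.lab + 3]
20. n8.ok = -1  [D.lab - 3]
21. n9.pre = 8  [A₀.pre + A₀.ok + 4]
22. n9.ok = -2  [-2]
23. n10.pre = -2  [A₀.ok + A₀.pre - 8]
24. n10.ok = 21  [A₀.pre + A₀.ok + 15]
25. n11.val = false  [terminal]
26. n12.acc = 12  [terminal]
27. n10.lim = true  [A.ok > 20]
28. n13.ok = -4  [(if A₁.lim then A₀.ok else A₀.pre) - 2]
29. n13.acc = 9  [(if A₁.lim then A₀.ok else A₀.pre) + 11]
30. n14.sig = -9  [terminal]
31. n15.acc = 8  [terminal]
32. n13.cnt = false  [false]
33. n13.lab = 7  [D.acc - 2]
34. n9.lim = false  [A₁.lim and D.cnt]
35. n8.lim = true  [A₀.ok > -2]
36. n16.sig = -8  [terminal]
37. n1.tag = true  [D.cnt == true]
38. n1.mk = true  [D.cnt == true]
39. n0.tag = false  [S₀.ok == false]
40. n0.mk = true  [true]

-4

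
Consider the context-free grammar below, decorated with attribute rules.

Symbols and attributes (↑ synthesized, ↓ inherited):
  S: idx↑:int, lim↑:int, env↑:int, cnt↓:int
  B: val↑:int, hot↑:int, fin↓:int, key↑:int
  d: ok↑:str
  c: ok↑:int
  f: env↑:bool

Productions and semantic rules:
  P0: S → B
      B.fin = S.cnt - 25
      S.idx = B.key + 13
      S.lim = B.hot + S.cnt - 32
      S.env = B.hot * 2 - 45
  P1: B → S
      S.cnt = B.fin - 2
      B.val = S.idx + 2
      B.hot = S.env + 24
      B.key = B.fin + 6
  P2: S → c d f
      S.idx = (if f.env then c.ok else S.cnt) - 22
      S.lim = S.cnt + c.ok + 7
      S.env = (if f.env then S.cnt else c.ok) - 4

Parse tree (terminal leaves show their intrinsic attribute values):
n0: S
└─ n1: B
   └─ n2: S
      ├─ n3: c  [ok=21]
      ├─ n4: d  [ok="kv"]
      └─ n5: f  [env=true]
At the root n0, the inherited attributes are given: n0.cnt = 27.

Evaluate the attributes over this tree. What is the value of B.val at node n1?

1

1. n0.cnt = 27  [given at root]
2. n1.fin = 2  [S.cnt - 25]
3. n2.cnt = 0  [B.fin - 2]
4. n3.ok = 21  [terminal]
5. n4.ok = "kv"  [terminal]
6. n5.env = true  [terminal]
7. n2.idx = -1  [(if f.env then c.ok else S.cnt) - 22]
8. n2.lim = 28  [S.cnt + c.ok + 7]
9. n2.env = -4  [(if f.env then S.cnt else c.ok) - 4]
10. n1.val = 1  [S.idx + 2]
11. n1.hot = 20  [S.env + 24]
12. n1.key = 8  [B.fin + 6]
13. n0.idx = 21  [B.key + 13]
14. n0.lim = 15  [B.hot + S.cnt - 32]
15. n0.env = -5  [B.hot * 2 - 45]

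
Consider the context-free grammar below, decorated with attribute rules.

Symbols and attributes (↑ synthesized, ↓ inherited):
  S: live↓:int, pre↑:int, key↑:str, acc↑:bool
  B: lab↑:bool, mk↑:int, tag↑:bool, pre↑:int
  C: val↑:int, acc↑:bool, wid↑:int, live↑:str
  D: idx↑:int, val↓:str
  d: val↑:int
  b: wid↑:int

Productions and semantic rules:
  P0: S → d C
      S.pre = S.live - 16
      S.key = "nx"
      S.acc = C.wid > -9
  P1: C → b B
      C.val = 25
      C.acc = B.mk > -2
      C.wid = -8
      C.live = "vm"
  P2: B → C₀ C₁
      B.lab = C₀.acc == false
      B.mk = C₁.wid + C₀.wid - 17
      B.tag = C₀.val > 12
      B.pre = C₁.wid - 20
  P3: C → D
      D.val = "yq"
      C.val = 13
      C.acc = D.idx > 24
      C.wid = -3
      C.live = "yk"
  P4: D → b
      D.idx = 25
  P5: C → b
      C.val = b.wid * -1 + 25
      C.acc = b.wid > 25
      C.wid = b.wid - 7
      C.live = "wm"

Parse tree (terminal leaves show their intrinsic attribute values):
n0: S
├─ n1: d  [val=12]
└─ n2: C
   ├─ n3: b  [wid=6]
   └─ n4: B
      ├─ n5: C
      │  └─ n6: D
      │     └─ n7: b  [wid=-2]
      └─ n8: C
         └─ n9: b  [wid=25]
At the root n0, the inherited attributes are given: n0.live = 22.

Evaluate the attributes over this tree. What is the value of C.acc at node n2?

false

1. n0.live = 22  [given at root]
2. n1.val = 12  [terminal]
3. n3.wid = 6  [terminal]
4. n6.val = "yq"  ["yq"]
5. n7.wid = -2  [terminal]
6. n6.idx = 25  [25]
7. n5.val = 13  [13]
8. n5.acc = true  [D.idx > 24]
9. n5.wid = -3  [-3]
10. n5.live = "yk"  ["yk"]
11. n9.wid = 25  [terminal]
12. n8.val = 0  [b.wid * -1 + 25]
13. n8.acc = false  [b.wid > 25]
14. n8.wid = 18  [b.wid - 7]
15. n8.live = "wm"  ["wm"]
16. n4.lab = false  [C₀.acc == false]
17. n4.mk = -2  [C₁.wid + C₀.wid - 17]
18. n4.tag = true  [C₀.val > 12]
19. n4.pre = -2  [C₁.wid - 20]
20. n2.val = 25  [25]
21. n2.acc = false  [B.mk > -2]
22. n2.wid = -8  [-8]
23. n2.live = "vm"  ["vm"]
24. n0.pre = 6  [S.live - 16]
25. n0.key = "nx"  ["nx"]
26. n0.acc = true  [C.wid > -9]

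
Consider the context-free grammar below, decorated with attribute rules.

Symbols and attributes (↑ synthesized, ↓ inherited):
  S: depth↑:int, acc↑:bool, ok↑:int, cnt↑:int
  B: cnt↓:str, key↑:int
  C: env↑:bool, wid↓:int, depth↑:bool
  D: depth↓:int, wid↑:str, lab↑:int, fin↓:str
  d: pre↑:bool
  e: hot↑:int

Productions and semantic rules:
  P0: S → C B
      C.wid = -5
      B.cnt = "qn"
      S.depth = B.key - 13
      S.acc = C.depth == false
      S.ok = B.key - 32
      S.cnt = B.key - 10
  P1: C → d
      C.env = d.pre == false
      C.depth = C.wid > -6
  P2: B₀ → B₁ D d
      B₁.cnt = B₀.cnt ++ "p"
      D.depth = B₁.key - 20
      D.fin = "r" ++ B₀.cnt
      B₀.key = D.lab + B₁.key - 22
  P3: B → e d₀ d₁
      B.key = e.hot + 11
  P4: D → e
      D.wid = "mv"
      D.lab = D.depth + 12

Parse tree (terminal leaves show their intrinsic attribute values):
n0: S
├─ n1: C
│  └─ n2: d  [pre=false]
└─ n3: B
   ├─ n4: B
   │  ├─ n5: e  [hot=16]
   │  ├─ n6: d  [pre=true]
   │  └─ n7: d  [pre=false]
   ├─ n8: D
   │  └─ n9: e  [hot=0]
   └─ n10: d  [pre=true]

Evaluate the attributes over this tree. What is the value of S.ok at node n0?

-8

1. n1.wid = -5  [-5]
2. n2.pre = false  [terminal]
3. n1.env = true  [d.pre == false]
4. n1.depth = true  [C.wid > -6]
5. n3.cnt = "qn"  ["qn"]
6. n4.cnt = "qnp"  [B₀.cnt ++ "p"]
7. n5.hot = 16  [terminal]
8. n6.pre = true  [terminal]
9. n7.pre = false  [terminal]
10. n4.key = 27  [e.hot + 11]
11. n8.depth = 7  [B₁.key - 20]
12. n8.fin = "rqn"  ["r" ++ B₀.cnt]
13. n9.hot = 0  [terminal]
14. n8.wid = "mv"  ["mv"]
15. n8.lab = 19  [D.depth + 12]
16. n10.pre = true  [terminal]
17. n3.key = 24  [D.lab + B₁.key - 22]
18. n0.depth = 11  [B.key - 13]
19. n0.acc = false  [C.depth == false]
20. n0.ok = -8  [B.key - 32]
21. n0.cnt = 14  [B.key - 10]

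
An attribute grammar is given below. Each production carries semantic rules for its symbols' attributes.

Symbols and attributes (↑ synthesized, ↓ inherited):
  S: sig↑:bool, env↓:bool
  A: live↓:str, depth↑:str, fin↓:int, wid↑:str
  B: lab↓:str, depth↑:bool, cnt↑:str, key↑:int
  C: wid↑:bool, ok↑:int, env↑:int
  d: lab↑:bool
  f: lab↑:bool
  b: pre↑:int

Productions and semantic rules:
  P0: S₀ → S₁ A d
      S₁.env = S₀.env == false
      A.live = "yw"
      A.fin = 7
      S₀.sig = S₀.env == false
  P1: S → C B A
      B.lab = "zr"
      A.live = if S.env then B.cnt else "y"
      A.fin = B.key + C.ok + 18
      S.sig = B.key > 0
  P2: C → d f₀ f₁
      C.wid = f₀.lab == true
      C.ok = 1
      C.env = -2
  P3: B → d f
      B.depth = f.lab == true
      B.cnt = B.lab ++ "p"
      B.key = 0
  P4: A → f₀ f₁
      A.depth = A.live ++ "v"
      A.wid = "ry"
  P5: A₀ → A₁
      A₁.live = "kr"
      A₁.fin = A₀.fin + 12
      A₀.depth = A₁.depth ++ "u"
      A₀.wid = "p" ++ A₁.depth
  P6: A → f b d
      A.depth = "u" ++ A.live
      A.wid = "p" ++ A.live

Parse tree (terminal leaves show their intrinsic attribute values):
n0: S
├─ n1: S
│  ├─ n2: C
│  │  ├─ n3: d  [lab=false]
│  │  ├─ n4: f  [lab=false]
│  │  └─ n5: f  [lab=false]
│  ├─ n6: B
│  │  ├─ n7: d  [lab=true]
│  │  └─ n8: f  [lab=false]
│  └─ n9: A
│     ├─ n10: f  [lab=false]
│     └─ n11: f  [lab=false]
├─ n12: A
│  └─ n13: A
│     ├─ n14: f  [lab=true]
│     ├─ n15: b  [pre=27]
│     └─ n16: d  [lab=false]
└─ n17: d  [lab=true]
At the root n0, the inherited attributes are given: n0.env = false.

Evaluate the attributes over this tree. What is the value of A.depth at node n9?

1. n0.env = false  [given at root]
2. n1.env = true  [S₀.env == false]
3. n3.lab = false  [terminal]
4. n4.lab = false  [terminal]
5. n5.lab = false  [terminal]
6. n2.wid = false  [f₀.lab == true]
7. n2.ok = 1  [1]
8. n2.env = -2  [-2]
9. n6.lab = "zr"  ["zr"]
10. n7.lab = true  [terminal]
11. n8.lab = false  [terminal]
12. n6.depth = false  [f.lab == true]
13. n6.cnt = "zrp"  [B.lab ++ "p"]
14. n6.key = 0  [0]
15. n9.live = "zrp"  [if S.env then B.cnt else "y"]
16. n9.fin = 19  [B.key + C.ok + 18]
17. n10.lab = false  [terminal]
18. n11.lab = false  [terminal]
19. n9.depth = "zrpv"  [A.live ++ "v"]
20. n9.wid = "ry"  ["ry"]
21. n1.sig = false  [B.key > 0]
22. n12.live = "yw"  ["yw"]
23. n12.fin = 7  [7]
24. n13.live = "kr"  ["kr"]
25. n13.fin = 19  [A₀.fin + 12]
26. n14.lab = true  [terminal]
27. n15.pre = 27  [terminal]
28. n16.lab = false  [terminal]
29. n13.depth = "ukr"  ["u" ++ A.live]
30. n13.wid = "pkr"  ["p" ++ A.live]
31. n12.depth = "ukru"  [A₁.depth ++ "u"]
32. n12.wid = "pukr"  ["p" ++ A₁.depth]
33. n17.lab = true  [terminal]
34. n0.sig = true  [S₀.env == false]

"zrpv"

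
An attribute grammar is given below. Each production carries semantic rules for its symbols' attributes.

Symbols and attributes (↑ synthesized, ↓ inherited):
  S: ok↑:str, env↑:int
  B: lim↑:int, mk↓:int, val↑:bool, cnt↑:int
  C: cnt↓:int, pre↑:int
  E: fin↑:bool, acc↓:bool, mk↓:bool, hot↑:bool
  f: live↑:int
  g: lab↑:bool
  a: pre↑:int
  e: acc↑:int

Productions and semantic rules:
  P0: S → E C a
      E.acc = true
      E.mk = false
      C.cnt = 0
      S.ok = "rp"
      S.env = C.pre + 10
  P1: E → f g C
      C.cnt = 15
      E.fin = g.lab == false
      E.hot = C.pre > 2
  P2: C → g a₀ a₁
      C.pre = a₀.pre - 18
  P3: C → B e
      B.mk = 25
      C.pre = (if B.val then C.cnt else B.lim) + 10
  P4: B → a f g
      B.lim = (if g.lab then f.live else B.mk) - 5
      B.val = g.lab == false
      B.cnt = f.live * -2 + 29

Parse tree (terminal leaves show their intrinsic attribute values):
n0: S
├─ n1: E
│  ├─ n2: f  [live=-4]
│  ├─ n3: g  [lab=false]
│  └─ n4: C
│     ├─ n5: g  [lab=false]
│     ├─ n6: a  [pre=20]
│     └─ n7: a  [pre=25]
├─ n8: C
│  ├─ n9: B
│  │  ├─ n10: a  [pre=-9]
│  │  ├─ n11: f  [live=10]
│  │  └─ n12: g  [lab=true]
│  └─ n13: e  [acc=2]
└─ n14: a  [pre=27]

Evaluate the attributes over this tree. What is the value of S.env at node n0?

1. n1.acc = true  [true]
2. n1.mk = false  [false]
3. n2.live = -4  [terminal]
4. n3.lab = false  [terminal]
5. n4.cnt = 15  [15]
6. n5.lab = false  [terminal]
7. n6.pre = 20  [terminal]
8. n7.pre = 25  [terminal]
9. n4.pre = 2  [a₀.pre - 18]
10. n1.fin = true  [g.lab == false]
11. n1.hot = false  [C.pre > 2]
12. n8.cnt = 0  [0]
13. n9.mk = 25  [25]
14. n10.pre = -9  [terminal]
15. n11.live = 10  [terminal]
16. n12.lab = true  [terminal]
17. n9.lim = 5  [(if g.lab then f.live else B.mk) - 5]
18. n9.val = false  [g.lab == false]
19. n9.cnt = 9  [f.live * -2 + 29]
20. n13.acc = 2  [terminal]
21. n8.pre = 15  [(if B.val then C.cnt else B.lim) + 10]
22. n14.pre = 27  [terminal]
23. n0.ok = "rp"  ["rp"]
24. n0.env = 25  [C.pre + 10]

25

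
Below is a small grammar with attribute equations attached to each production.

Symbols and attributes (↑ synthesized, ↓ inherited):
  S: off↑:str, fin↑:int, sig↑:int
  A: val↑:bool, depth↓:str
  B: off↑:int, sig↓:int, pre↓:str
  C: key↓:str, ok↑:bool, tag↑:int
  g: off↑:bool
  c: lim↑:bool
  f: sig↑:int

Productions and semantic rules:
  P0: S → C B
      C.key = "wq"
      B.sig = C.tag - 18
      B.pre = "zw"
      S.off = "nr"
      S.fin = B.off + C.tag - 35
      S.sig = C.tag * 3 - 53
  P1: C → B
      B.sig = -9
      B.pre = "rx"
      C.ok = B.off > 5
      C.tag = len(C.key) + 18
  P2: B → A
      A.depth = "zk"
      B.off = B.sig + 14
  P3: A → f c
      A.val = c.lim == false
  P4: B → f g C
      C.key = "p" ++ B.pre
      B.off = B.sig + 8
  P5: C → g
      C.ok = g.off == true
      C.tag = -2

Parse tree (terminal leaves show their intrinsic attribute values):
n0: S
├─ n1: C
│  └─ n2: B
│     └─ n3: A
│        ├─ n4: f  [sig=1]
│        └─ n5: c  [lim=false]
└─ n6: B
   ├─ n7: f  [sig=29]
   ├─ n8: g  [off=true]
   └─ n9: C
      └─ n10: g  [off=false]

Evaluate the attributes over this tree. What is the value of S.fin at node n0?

1. n1.key = "wq"  ["wq"]
2. n2.sig = -9  [-9]
3. n2.pre = "rx"  ["rx"]
4. n3.depth = "zk"  ["zk"]
5. n4.sig = 1  [terminal]
6. n5.lim = false  [terminal]
7. n3.val = true  [c.lim == false]
8. n2.off = 5  [B.sig + 14]
9. n1.ok = false  [B.off > 5]
10. n1.tag = 20  [len(C.key) + 18]
11. n6.sig = 2  [C.tag - 18]
12. n6.pre = "zw"  ["zw"]
13. n7.sig = 29  [terminal]
14. n8.off = true  [terminal]
15. n9.key = "pzw"  ["p" ++ B.pre]
16. n10.off = false  [terminal]
17. n9.ok = false  [g.off == true]
18. n9.tag = -2  [-2]
19. n6.off = 10  [B.sig + 8]
20. n0.off = "nr"  ["nr"]
21. n0.fin = -5  [B.off + C.tag - 35]
22. n0.sig = 7  [C.tag * 3 - 53]

-5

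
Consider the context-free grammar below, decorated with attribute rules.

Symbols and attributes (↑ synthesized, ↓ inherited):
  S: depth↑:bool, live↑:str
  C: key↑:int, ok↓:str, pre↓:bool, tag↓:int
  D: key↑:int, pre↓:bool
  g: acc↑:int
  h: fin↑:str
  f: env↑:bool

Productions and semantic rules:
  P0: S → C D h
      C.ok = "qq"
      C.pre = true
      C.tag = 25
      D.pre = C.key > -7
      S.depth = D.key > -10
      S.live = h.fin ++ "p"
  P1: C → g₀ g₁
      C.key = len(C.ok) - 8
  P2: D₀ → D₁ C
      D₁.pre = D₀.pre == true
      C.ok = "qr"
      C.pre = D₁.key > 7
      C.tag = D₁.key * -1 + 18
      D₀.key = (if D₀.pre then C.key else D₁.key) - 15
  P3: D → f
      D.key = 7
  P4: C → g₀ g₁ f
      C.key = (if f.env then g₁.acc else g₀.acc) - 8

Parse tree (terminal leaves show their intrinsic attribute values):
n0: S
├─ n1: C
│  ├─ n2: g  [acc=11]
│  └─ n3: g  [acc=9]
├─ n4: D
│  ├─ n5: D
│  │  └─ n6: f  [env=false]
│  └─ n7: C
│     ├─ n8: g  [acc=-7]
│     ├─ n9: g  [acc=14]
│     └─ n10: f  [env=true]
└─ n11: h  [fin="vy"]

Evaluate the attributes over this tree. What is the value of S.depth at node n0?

1. n1.ok = "qq"  ["qq"]
2. n1.pre = true  [true]
3. n1.tag = 25  [25]
4. n2.acc = 11  [terminal]
5. n3.acc = 9  [terminal]
6. n1.key = -6  [len(C.ok) - 8]
7. n4.pre = true  [C.key > -7]
8. n5.pre = true  [D₀.pre == true]
9. n6.env = false  [terminal]
10. n5.key = 7  [7]
11. n7.ok = "qr"  ["qr"]
12. n7.pre = false  [D₁.key > 7]
13. n7.tag = 11  [D₁.key * -1 + 18]
14. n8.acc = -7  [terminal]
15. n9.acc = 14  [terminal]
16. n10.env = true  [terminal]
17. n7.key = 6  [(if f.env then g₁.acc else g₀.acc) - 8]
18. n4.key = -9  [(if D₀.pre then C.key else D₁.key) - 15]
19. n11.fin = "vy"  [terminal]
20. n0.depth = true  [D.key > -10]
21. n0.live = "vyp"  [h.fin ++ "p"]

true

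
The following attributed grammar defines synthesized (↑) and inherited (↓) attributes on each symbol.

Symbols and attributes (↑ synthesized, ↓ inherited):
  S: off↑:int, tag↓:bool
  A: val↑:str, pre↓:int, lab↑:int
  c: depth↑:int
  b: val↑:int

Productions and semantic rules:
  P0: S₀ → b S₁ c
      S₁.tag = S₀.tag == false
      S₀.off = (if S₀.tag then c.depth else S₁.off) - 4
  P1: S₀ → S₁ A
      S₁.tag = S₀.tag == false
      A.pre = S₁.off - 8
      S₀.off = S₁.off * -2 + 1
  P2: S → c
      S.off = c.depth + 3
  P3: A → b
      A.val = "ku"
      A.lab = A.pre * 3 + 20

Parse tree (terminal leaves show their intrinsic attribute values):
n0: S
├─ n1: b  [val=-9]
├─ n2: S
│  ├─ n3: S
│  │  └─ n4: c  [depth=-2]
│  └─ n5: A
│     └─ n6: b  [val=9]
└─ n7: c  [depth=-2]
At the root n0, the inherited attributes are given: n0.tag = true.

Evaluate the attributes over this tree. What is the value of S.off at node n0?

1. n0.tag = true  [given at root]
2. n1.val = -9  [terminal]
3. n2.tag = false  [S₀.tag == false]
4. n3.tag = true  [S₀.tag == false]
5. n4.depth = -2  [terminal]
6. n3.off = 1  [c.depth + 3]
7. n5.pre = -7  [S₁.off - 8]
8. n6.val = 9  [terminal]
9. n5.val = "ku"  ["ku"]
10. n5.lab = -1  [A.pre * 3 + 20]
11. n2.off = -1  [S₁.off * -2 + 1]
12. n7.depth = -2  [terminal]
13. n0.off = -6  [(if S₀.tag then c.depth else S₁.off) - 4]

-6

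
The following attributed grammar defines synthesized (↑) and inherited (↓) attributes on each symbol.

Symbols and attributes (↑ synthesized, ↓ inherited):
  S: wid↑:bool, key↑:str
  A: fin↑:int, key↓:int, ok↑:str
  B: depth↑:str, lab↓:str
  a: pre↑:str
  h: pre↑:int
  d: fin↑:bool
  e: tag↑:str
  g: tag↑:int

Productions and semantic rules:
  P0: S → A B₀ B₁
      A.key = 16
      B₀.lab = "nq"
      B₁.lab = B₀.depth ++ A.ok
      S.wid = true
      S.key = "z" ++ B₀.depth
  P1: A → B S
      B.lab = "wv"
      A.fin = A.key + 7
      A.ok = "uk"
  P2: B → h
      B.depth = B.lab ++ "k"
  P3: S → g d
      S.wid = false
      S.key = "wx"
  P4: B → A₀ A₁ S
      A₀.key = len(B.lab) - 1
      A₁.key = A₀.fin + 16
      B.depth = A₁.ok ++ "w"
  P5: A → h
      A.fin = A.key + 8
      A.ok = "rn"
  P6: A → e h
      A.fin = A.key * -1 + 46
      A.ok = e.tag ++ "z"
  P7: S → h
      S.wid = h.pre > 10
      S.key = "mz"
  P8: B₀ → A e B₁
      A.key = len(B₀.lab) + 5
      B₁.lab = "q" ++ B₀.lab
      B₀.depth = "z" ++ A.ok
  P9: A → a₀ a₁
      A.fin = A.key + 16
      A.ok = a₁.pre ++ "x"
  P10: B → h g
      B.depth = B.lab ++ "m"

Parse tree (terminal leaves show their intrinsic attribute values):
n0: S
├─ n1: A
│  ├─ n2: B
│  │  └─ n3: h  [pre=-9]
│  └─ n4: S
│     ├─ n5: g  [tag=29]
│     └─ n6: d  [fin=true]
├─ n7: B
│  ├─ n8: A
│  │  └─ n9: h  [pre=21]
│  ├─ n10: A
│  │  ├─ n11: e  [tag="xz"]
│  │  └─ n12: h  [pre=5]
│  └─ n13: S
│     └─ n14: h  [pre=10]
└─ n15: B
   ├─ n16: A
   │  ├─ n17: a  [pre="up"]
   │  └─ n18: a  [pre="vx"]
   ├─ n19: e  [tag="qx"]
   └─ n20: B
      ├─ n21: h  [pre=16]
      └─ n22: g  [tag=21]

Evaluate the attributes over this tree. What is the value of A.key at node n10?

25

1. n1.key = 16  [16]
2. n2.lab = "wv"  ["wv"]
3. n3.pre = -9  [terminal]
4. n2.depth = "wvk"  [B.lab ++ "k"]
5. n5.tag = 29  [terminal]
6. n6.fin = true  [terminal]
7. n4.wid = false  [false]
8. n4.key = "wx"  ["wx"]
9. n1.fin = 23  [A.key + 7]
10. n1.ok = "uk"  ["uk"]
11. n7.lab = "nq"  ["nq"]
12. n8.key = 1  [len(B.lab) - 1]
13. n9.pre = 21  [terminal]
14. n8.fin = 9  [A.key + 8]
15. n8.ok = "rn"  ["rn"]
16. n10.key = 25  [A₀.fin + 16]
17. n11.tag = "xz"  [terminal]
18. n12.pre = 5  [terminal]
19. n10.fin = 21  [A.key * -1 + 46]
20. n10.ok = "xzz"  [e.tag ++ "z"]
21. n14.pre = 10  [terminal]
22. n13.wid = false  [h.pre > 10]
23. n13.key = "mz"  ["mz"]
24. n7.depth = "xzzw"  [A₁.ok ++ "w"]
25. n15.lab = "xzzwuk"  [B₀.depth ++ A.ok]
26. n16.key = 11  [len(B₀.lab) + 5]
27. n17.pre = "up"  [terminal]
28. n18.pre = "vx"  [terminal]
29. n16.fin = 27  [A.key + 16]
30. n16.ok = "vxx"  [a₁.pre ++ "x"]
31. n19.tag = "qx"  [terminal]
32. n20.lab = "qxzzwuk"  ["q" ++ B₀.lab]
33. n21.pre = 16  [terminal]
34. n22.tag = 21  [terminal]
35. n20.depth = "qxzzwukm"  [B.lab ++ "m"]
36. n15.depth = "zvxx"  ["z" ++ A.ok]
37. n0.wid = true  [true]
38. n0.key = "zxzzw"  ["z" ++ B₀.depth]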